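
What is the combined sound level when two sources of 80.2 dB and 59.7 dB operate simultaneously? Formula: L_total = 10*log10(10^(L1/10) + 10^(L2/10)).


10^(80.2/10) = 1.04713e+08
10^(59.7/10) = 933254
Sum = 1.04713e+08 + 933254 = 1.05646e+08
L_total = 10*log10(1.05646e+08) = 80.239 dB


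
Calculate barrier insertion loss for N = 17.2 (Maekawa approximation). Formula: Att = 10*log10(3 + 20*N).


3 + 20*N = 3 + 20*17.2 = 347
Att = 10*log10(347) = 25.403 dB


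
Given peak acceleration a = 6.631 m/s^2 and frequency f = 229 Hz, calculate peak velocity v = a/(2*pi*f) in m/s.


omega = 2*pi*f = 2*pi*229 = 1438.85 rad/s
v = a / omega = 6.631 / 1438.85 = 0.0046085 m/s


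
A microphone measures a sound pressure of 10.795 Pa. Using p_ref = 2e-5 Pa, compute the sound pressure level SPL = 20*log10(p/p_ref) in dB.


p / p_ref = 10.795 / 2e-5 = 539750
SPL = 20 * log10(539750) = 114.64 dB


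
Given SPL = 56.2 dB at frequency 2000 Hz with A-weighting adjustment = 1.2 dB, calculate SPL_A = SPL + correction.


A-weighting table: 2000 Hz -> 1.2 dB correction
SPL_A = SPL + correction = 56.2 + (1.2) = 57.4 dBA


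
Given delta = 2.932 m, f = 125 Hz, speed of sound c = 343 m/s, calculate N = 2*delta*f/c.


N = 2*delta*f/c = 2*delta/lambda, where lambda = c/f
lambda = 343 / 125 = 2.744 m
N = 2 * 2.932 / 2.744 = 2.137


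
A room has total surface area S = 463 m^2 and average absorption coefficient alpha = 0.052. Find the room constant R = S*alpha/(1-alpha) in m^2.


R = 463 * 0.052 / (1 - 0.052) = 25.397 m^2


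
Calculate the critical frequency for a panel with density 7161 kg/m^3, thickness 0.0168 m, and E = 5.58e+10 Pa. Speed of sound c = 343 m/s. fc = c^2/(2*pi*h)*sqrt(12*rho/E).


12*rho/E = 12*7161/5.58e+10 = 1.54e-06
sqrt(12*rho/E) = sqrt(1.54e-06) = 0.00124097
c^2/(2*pi*h) = 343^2/(2*pi*0.0168) = 1.11455e+06
fc = 1.11455e+06 * 0.00124097 = 1383.1 Hz


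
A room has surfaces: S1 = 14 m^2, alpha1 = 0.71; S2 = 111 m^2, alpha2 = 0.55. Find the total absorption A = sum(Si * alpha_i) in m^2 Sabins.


14 * 0.71 = 9.94
111 * 0.55 = 61.05
A_total = 9.94 + 61.05 = 70.99 m^2


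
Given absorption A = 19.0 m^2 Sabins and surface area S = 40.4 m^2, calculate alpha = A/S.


Absorption coefficient = absorbed power / incident power
alpha = A / S = 19.0 / 40.4 = 0.4703


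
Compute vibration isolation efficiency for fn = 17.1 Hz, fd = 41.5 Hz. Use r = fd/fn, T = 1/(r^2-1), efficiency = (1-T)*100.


r = 41.5 / 17.1 = 2.4269
r^2 - 1 = 2.4269^2 - 1 = 4.88984
T = 1/4.88984 = 0.204506
Efficiency = (1 - 0.204506)*100 = 79.549 %


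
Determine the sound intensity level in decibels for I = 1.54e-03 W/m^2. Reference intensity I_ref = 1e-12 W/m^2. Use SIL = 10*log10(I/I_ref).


I / I_ref = 1.54e-03 / 1e-12 = 1.54e+09
SIL = 10 * log10(1.54e+09) = 91.875 dB


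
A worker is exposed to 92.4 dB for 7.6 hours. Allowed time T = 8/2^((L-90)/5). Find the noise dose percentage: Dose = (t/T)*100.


T_allowed = 8 / 2^((92.4 - 90)/5) = 5.73582 hr
Dose = 7.6 / 5.73582 * 100 = 132.5 %


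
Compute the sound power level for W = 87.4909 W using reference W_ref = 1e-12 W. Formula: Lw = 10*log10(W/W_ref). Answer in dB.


W / W_ref = 87.4909 / 1e-12 = 8.74909e+13
Lw = 10 * log10(8.74909e+13) = 139.42 dB


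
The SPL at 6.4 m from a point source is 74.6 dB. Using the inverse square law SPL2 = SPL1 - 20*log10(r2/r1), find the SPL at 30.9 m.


r2/r1 = 30.9/6.4 = 4.82812
Correction = 20*log10(4.82812) = 13.6756 dB
SPL2 = 74.6 - 13.6756 = 60.924 dB


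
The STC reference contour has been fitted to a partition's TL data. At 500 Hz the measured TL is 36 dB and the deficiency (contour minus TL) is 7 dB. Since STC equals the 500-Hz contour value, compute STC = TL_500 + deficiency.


By ASTM E413, STC = value of the fitted reference contour at 500 Hz.
Contour value at 500 Hz = TL_500 + deficiency = 36 + 7 = 43
STC = 43


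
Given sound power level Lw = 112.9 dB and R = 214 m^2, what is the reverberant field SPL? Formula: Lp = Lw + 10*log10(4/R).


4/R = 4/214 = 0.0186916
Lp = 112.9 + 10*log10(0.0186916) = 95.616 dB


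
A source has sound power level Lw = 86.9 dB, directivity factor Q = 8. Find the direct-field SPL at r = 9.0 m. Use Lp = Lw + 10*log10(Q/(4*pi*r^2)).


4*pi*r^2 = 4*pi*9.0^2 = 1017.88 m^2
Q / (4*pi*r^2) = 8 / 1017.88 = 0.00785947
Lp = 86.9 + 10*log10(0.00785947) = 65.854 dB


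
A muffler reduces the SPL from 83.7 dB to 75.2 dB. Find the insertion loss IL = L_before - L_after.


Insertion loss = SPL without muffler - SPL with muffler
IL = 83.7 - 75.2 = 8.5 dB


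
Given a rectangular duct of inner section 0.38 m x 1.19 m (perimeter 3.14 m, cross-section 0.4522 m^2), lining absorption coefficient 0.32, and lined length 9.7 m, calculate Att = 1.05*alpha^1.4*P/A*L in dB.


alpha^1.4 = 0.32^1.4 = 0.202866
Attenuation rate = 1.05 * alpha^1.4 * P / A
= 1.05 * 0.202866 * 3.14 / 0.4522 = 1.4791 dB/m
Total Att = 1.4791 * 9.7 = 14.347 dB


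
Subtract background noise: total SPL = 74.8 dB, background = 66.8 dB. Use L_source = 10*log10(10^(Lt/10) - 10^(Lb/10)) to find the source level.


10^(74.8/10) = 3.01995e+07
10^(66.8/10) = 4.7863e+06
Difference = 3.01995e+07 - 4.7863e+06 = 2.54132e+07
L_source = 10*log10(2.54132e+07) = 74.051 dB


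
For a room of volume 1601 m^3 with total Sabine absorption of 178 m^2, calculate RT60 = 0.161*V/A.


RT60 = 0.161 * 1601 / 178 = 1.4481 s


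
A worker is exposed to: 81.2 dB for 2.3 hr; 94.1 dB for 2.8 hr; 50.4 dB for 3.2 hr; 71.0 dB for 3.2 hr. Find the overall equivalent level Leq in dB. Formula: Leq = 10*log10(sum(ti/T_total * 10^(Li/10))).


T_total = 2.3 + 2.8 + 3.2 + 3.2 = 11.5 hr
(2.3/11.5) * 10^(81.2/10) = 2.63651e+07
(2.8/11.5) * 10^(94.1/10) = 6.25835e+08
(3.2/11.5) * 10^(50.4/10) = 30510.7
(3.2/11.5) * 10^(71.0/10) = 3.5031e+06
Sum = 2.63651e+07 + 6.25835e+08 + 30510.7 + 3.5031e+06 = 6.55734e+08
Leq = 10*log10(6.55734e+08) = 88.167 dB


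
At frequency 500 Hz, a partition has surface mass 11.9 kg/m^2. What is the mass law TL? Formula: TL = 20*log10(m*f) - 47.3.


m * f = 11.9 * 500 = 5950
20*log10(5950) = 75.4903 dB
TL = 75.4903 - 47.3 = 28.19 dB


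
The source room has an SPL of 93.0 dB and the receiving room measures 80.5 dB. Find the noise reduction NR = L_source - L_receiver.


NR = L_source - L_receiver (difference between source and receiving room levels)
NR = 93.0 - 80.5 = 12.5 dB


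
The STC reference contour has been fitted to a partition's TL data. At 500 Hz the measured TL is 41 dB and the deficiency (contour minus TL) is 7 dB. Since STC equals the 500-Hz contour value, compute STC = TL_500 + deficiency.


By ASTM E413, STC = value of the fitted reference contour at 500 Hz.
Contour value at 500 Hz = TL_500 + deficiency = 41 + 7 = 48
STC = 48


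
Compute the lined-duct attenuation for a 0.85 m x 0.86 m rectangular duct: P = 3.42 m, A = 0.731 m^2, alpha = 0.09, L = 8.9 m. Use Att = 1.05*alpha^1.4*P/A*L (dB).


alpha^1.4 = 0.09^1.4 = 0.034351
Attenuation rate = 1.05 * alpha^1.4 * P / A
= 1.05 * 0.034351 * 3.42 / 0.731 = 0.168748 dB/m
Total Att = 0.168748 * 8.9 = 1.5019 dB


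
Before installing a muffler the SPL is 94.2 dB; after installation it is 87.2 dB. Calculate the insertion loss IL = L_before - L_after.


Insertion loss = SPL without muffler - SPL with muffler
IL = 94.2 - 87.2 = 7 dB


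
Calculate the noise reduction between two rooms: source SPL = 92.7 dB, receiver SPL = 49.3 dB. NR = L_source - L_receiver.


NR = L_source - L_receiver (difference between source and receiving room levels)
NR = 92.7 - 49.3 = 43.4 dB


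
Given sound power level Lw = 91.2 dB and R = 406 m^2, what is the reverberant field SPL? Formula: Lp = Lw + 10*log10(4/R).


4/R = 4/406 = 0.00985222
Lp = 91.2 + 10*log10(0.00985222) = 71.135 dB


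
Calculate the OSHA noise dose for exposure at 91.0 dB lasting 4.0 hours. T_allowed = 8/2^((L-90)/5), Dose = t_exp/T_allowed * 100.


T_allowed = 8 / 2^((91.0 - 90)/5) = 6.9644 hr
Dose = 4.0 / 6.9644 * 100 = 57.435 %


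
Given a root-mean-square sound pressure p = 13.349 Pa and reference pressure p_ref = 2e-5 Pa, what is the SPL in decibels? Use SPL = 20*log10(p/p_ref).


p / p_ref = 13.349 / 2e-5 = 667450
SPL = 20 * log10(667450) = 116.49 dB


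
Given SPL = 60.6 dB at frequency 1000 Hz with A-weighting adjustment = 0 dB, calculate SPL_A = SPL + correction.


A-weighting table: 1000 Hz -> 0 dB correction
SPL_A = SPL + correction = 60.6 + (0) = 60.6 dBA


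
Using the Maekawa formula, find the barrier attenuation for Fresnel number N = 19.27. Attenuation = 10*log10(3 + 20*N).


3 + 20*N = 3 + 20*19.27 = 388.4
Att = 10*log10(388.4) = 25.893 dB


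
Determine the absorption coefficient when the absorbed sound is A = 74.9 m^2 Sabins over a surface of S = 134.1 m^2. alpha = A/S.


Absorption coefficient = absorbed power / incident power
alpha = A / S = 74.9 / 134.1 = 0.55854


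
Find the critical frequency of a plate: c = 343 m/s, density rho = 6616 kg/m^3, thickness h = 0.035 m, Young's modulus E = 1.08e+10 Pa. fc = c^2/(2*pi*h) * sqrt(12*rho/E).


12*rho/E = 12*6616/1.08e+10 = 7.35111e-06
sqrt(12*rho/E) = sqrt(7.35111e-06) = 0.00271129
c^2/(2*pi*h) = 343^2/(2*pi*0.035) = 534983
fc = 534983 * 0.00271129 = 1450.5 Hz


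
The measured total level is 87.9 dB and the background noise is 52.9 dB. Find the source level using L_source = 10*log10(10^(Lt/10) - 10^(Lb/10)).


10^(87.9/10) = 6.16595e+08
10^(52.9/10) = 194984
Difference = 6.16595e+08 - 194984 = 6.164e+08
L_source = 10*log10(6.164e+08) = 87.899 dB


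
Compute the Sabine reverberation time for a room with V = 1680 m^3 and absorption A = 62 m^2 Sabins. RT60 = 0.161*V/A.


RT60 = 0.161 * 1680 / 62 = 4.3626 s


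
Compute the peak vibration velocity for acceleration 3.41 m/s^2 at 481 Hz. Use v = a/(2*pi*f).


omega = 2*pi*f = 2*pi*481 = 3022.21 rad/s
v = a / omega = 3.41 / 3022.21 = 0.0011283 m/s


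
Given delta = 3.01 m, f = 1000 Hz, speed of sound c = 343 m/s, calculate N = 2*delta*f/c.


N = 2*delta*f/c = 2*delta/lambda, where lambda = c/f
lambda = 343 / 1000 = 0.343 m
N = 2 * 3.01 / 0.343 = 17.551


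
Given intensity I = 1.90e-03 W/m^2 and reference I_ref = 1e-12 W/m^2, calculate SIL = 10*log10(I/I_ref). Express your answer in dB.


I / I_ref = 1.90e-03 / 1e-12 = 1.9e+09
SIL = 10 * log10(1.9e+09) = 92.788 dB


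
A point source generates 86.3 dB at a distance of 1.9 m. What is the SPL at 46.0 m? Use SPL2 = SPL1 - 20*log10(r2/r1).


r2/r1 = 46.0/1.9 = 24.2105
Correction = 20*log10(24.2105) = 27.6801 dB
SPL2 = 86.3 - 27.6801 = 58.62 dB


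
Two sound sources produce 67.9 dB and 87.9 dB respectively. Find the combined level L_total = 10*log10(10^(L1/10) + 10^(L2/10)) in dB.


10^(67.9/10) = 6.16595e+06
10^(87.9/10) = 6.16595e+08
Sum = 6.16595e+06 + 6.16595e+08 = 6.22761e+08
L_total = 10*log10(6.22761e+08) = 87.943 dB


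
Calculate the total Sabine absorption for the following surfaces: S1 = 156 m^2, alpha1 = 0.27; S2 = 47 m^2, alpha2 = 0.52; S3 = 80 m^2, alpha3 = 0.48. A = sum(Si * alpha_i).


156 * 0.27 = 42.12
47 * 0.52 = 24.44
80 * 0.48 = 38.4
A_total = 42.12 + 24.44 + 38.4 = 104.96 m^2


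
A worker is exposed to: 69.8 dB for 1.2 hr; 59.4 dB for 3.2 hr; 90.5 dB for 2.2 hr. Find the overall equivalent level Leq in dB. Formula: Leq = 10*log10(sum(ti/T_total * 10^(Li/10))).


T_total = 1.2 + 3.2 + 2.2 = 6.6 hr
(1.2/6.6) * 10^(69.8/10) = 1.73635e+06
(3.2/6.6) * 10^(59.4/10) = 422285
(2.2/6.6) * 10^(90.5/10) = 3.74006e+08
Sum = 1.73635e+06 + 422285 + 3.74006e+08 = 3.76165e+08
Leq = 10*log10(3.76165e+08) = 85.754 dB


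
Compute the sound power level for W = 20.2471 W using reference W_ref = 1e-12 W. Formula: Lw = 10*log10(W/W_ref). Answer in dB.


W / W_ref = 20.2471 / 1e-12 = 2.02471e+13
Lw = 10 * log10(2.02471e+13) = 133.06 dB


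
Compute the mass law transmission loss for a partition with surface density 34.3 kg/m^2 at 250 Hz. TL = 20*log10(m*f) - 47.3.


m * f = 34.3 * 250 = 8575
20*log10(8575) = 78.6647 dB
TL = 78.6647 - 47.3 = 31.365 dB


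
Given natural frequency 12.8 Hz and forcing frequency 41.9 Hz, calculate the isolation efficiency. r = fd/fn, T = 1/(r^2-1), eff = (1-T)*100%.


r = 41.9 / 12.8 = 3.27344
r^2 - 1 = 3.27344^2 - 1 = 9.71541
T = 1/9.71541 = 0.102929
Efficiency = (1 - 0.102929)*100 = 89.707 %


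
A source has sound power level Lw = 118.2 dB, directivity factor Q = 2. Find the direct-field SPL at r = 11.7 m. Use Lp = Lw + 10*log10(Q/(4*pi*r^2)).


4*pi*r^2 = 4*pi*11.7^2 = 1720.21 m^2
Q / (4*pi*r^2) = 2 / 1720.21 = 0.00116265
Lp = 118.2 + 10*log10(0.00116265) = 88.854 dB


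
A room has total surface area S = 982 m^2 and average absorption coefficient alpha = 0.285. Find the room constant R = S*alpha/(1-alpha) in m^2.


R = 982 * 0.285 / (1 - 0.285) = 391.43 m^2


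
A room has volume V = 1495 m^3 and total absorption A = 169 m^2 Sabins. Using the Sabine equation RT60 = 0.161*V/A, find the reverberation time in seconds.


RT60 = 0.161 * 1495 / 169 = 1.4242 s


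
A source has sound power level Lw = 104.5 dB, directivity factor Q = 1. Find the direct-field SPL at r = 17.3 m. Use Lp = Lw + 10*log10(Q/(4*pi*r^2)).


4*pi*r^2 = 4*pi*17.3^2 = 3760.99 m^2
Q / (4*pi*r^2) = 1 / 3760.99 = 0.000265887
Lp = 104.5 + 10*log10(0.000265887) = 68.747 dB


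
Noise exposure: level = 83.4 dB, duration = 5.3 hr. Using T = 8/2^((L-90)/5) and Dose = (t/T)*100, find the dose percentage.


T_allowed = 8 / 2^((83.4 - 90)/5) = 19.9733 hr
Dose = 5.3 / 19.9733 * 100 = 26.535 %


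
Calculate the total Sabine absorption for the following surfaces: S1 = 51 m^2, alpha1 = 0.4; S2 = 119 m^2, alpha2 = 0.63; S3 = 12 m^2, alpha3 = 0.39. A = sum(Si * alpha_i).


51 * 0.4 = 20.4
119 * 0.63 = 74.97
12 * 0.39 = 4.68
A_total = 20.4 + 74.97 + 4.68 = 100.05 m^2


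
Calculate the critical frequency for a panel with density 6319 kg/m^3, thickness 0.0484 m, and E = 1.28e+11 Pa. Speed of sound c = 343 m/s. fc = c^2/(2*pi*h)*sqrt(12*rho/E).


12*rho/E = 12*6319/1.28e+11 = 5.92406e-07
sqrt(12*rho/E) = sqrt(5.92406e-07) = 0.000769679
c^2/(2*pi*h) = 343^2/(2*pi*0.0484) = 386868
fc = 386868 * 0.000769679 = 297.76 Hz


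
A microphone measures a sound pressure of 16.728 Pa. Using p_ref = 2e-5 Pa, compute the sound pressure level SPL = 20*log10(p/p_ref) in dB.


p / p_ref = 16.728 / 2e-5 = 836400
SPL = 20 * log10(836400) = 118.45 dB


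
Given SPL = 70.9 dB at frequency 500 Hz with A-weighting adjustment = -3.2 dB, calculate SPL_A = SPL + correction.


A-weighting table: 500 Hz -> -3.2 dB correction
SPL_A = SPL + correction = 70.9 + (-3.2) = 67.7 dBA


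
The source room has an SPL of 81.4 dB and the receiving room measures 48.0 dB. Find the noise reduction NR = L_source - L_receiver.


NR = L_source - L_receiver (difference between source and receiving room levels)
NR = 81.4 - 48.0 = 33.4 dB


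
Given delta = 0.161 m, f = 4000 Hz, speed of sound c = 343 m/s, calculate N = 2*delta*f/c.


N = 2*delta*f/c = 2*delta/lambda, where lambda = c/f
lambda = 343 / 4000 = 0.08575 m
N = 2 * 0.161 / 0.08575 = 3.7551


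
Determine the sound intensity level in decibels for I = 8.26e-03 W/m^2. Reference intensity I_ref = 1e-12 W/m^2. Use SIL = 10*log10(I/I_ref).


I / I_ref = 8.26e-03 / 1e-12 = 8.26e+09
SIL = 10 * log10(8.26e+09) = 99.17 dB


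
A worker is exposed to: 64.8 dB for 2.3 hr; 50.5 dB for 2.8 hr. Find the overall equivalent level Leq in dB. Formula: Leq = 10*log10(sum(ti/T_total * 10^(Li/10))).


T_total = 2.3 + 2.8 = 5.1 hr
(2.3/5.1) * 10^(64.8/10) = 1.36194e+06
(2.8/5.1) * 10^(50.5/10) = 61601
Sum = 1.36194e+06 + 61601 = 1.42354e+06
Leq = 10*log10(1.42354e+06) = 61.534 dB


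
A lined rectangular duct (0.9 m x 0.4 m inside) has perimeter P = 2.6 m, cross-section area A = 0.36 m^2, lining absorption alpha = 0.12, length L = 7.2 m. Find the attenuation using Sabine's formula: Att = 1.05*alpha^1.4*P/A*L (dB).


alpha^1.4 = 0.12^1.4 = 0.0513871
Attenuation rate = 1.05 * alpha^1.4 * P / A
= 1.05 * 0.0513871 * 2.6 / 0.36 = 0.389686 dB/m
Total Att = 0.389686 * 7.2 = 2.8057 dB


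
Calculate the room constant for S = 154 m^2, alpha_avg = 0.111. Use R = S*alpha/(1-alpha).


R = 154 * 0.111 / (1 - 0.111) = 19.228 m^2


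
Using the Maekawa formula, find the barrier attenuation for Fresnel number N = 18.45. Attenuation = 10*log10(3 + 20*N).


3 + 20*N = 3 + 20*18.45 = 372
Att = 10*log10(372) = 25.705 dB


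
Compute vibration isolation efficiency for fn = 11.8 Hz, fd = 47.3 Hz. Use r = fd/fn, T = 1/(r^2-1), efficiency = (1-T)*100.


r = 47.3 / 11.8 = 4.00847
r^2 - 1 = 4.00847^2 - 1 = 15.0678
T = 1/15.0678 = 0.0663667
Efficiency = (1 - 0.0663667)*100 = 93.363 %


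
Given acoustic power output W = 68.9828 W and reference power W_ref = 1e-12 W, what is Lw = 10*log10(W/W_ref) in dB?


W / W_ref = 68.9828 / 1e-12 = 6.89828e+13
Lw = 10 * log10(6.89828e+13) = 138.39 dB


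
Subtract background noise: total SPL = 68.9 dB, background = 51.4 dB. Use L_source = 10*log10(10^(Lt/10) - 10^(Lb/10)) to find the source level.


10^(68.9/10) = 7.76247e+06
10^(51.4/10) = 138038
Difference = 7.76247e+06 - 138038 = 7.62443e+06
L_source = 10*log10(7.62443e+06) = 68.822 dB


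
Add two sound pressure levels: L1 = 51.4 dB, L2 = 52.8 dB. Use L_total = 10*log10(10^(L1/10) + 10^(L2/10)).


10^(51.4/10) = 138038
10^(52.8/10) = 190546
Sum = 138038 + 190546 = 328584
L_total = 10*log10(328584) = 55.166 dB


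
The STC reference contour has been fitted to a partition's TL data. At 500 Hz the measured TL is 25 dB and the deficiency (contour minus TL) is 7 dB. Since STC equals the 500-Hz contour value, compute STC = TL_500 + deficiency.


By ASTM E413, STC = value of the fitted reference contour at 500 Hz.
Contour value at 500 Hz = TL_500 + deficiency = 25 + 7 = 32
STC = 32


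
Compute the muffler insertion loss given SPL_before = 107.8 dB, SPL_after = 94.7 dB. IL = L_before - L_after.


Insertion loss = SPL without muffler - SPL with muffler
IL = 107.8 - 94.7 = 13.1 dB


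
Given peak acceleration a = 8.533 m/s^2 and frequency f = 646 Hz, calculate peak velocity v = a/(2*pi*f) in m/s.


omega = 2*pi*f = 2*pi*646 = 4058.94 rad/s
v = a / omega = 8.533 / 4058.94 = 0.0021023 m/s


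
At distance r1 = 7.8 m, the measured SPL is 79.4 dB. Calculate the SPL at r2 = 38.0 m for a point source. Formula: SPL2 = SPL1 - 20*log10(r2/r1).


r2/r1 = 38.0/7.8 = 4.87179
Correction = 20*log10(4.87179) = 13.7538 dB
SPL2 = 79.4 - 13.7538 = 65.646 dB


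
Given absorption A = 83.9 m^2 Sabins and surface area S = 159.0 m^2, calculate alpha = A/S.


Absorption coefficient = absorbed power / incident power
alpha = A / S = 83.9 / 159.0 = 0.52767


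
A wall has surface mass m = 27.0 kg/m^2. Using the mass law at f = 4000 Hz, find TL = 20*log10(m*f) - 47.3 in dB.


m * f = 27.0 * 4000 = 108000
20*log10(108000) = 100.668 dB
TL = 100.668 - 47.3 = 53.368 dB


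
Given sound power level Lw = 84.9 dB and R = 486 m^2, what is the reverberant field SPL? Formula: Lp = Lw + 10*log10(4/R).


4/R = 4/486 = 0.00823045
Lp = 84.9 + 10*log10(0.00823045) = 64.054 dB


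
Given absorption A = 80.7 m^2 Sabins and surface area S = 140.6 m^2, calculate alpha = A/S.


Absorption coefficient = absorbed power / incident power
alpha = A / S = 80.7 / 140.6 = 0.57397


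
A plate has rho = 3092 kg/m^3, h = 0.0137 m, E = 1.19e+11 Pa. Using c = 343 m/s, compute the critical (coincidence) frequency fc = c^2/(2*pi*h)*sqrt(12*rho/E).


12*rho/E = 12*3092/1.19e+11 = 3.11798e-07
sqrt(12*rho/E) = sqrt(3.11798e-07) = 0.000558389
c^2/(2*pi*h) = 343^2/(2*pi*0.0137) = 1.36675e+06
fc = 1.36675e+06 * 0.000558389 = 763.18 Hz


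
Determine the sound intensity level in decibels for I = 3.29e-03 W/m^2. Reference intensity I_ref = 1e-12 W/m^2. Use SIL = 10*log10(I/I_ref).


I / I_ref = 3.29e-03 / 1e-12 = 3.29e+09
SIL = 10 * log10(3.29e+09) = 95.172 dB


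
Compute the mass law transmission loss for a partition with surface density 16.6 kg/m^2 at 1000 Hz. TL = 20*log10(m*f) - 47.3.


m * f = 16.6 * 1000 = 16600
20*log10(16600) = 84.4022 dB
TL = 84.4022 - 47.3 = 37.102 dB


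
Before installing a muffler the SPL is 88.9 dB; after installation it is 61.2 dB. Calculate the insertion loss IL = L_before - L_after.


Insertion loss = SPL without muffler - SPL with muffler
IL = 88.9 - 61.2 = 27.7 dB


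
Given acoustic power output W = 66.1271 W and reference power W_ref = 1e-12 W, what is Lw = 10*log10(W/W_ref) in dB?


W / W_ref = 66.1271 / 1e-12 = 6.61271e+13
Lw = 10 * log10(6.61271e+13) = 138.2 dB


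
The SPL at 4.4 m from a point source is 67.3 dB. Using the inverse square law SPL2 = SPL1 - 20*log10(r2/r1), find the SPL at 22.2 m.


r2/r1 = 22.2/4.4 = 5.04545
Correction = 20*log10(5.04545) = 14.058 dB
SPL2 = 67.3 - 14.058 = 53.242 dB


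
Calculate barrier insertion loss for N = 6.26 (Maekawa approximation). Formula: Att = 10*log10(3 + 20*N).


3 + 20*N = 3 + 20*6.26 = 128.2
Att = 10*log10(128.2) = 21.079 dB


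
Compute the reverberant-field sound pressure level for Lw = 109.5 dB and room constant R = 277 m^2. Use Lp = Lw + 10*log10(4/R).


4/R = 4/277 = 0.0144404
Lp = 109.5 + 10*log10(0.0144404) = 91.096 dB


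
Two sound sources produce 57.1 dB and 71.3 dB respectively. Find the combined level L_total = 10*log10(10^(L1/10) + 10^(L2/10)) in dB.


10^(57.1/10) = 512861
10^(71.3/10) = 1.34896e+07
Sum = 512861 + 1.34896e+07 = 1.40025e+07
L_total = 10*log10(1.40025e+07) = 71.462 dB


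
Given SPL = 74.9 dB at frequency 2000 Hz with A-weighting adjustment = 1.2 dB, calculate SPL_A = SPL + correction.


A-weighting table: 2000 Hz -> 1.2 dB correction
SPL_A = SPL + correction = 74.9 + (1.2) = 76.1 dBA


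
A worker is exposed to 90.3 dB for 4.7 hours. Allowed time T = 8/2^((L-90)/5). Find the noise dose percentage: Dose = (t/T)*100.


T_allowed = 8 / 2^((90.3 - 90)/5) = 7.67411 hr
Dose = 4.7 / 7.67411 * 100 = 61.245 %


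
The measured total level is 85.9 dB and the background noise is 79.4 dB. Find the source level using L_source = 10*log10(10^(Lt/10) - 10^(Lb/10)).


10^(85.9/10) = 3.89045e+08
10^(79.4/10) = 8.70964e+07
Difference = 3.89045e+08 - 8.70964e+07 = 3.01949e+08
L_source = 10*log10(3.01949e+08) = 84.799 dB


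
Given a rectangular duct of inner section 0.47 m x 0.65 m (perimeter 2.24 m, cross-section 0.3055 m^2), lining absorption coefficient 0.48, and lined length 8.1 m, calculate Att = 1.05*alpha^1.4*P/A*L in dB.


alpha^1.4 = 0.48^1.4 = 0.35788
Attenuation rate = 1.05 * alpha^1.4 * P / A
= 1.05 * 0.35788 * 2.24 / 0.3055 = 2.75527 dB/m
Total Att = 2.75527 * 8.1 = 22.318 dB


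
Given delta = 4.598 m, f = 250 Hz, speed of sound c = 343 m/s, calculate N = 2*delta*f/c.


N = 2*delta*f/c = 2*delta/lambda, where lambda = c/f
lambda = 343 / 250 = 1.372 m
N = 2 * 4.598 / 1.372 = 6.7026


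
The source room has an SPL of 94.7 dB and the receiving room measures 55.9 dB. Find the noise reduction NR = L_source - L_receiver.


NR = L_source - L_receiver (difference between source and receiving room levels)
NR = 94.7 - 55.9 = 38.8 dB


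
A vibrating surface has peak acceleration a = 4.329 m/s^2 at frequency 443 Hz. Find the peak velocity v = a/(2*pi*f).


omega = 2*pi*f = 2*pi*443 = 2783.45 rad/s
v = a / omega = 4.329 / 2783.45 = 0.0015553 m/s


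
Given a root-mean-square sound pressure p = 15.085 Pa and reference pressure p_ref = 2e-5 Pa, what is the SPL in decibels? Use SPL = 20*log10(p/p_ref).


p / p_ref = 15.085 / 2e-5 = 754250
SPL = 20 * log10(754250) = 117.55 dB


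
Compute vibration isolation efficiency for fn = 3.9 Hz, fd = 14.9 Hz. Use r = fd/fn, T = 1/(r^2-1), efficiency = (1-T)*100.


r = 14.9 / 3.9 = 3.82051
r^2 - 1 = 3.82051^2 - 1 = 13.5963
T = 1/13.5963 = 0.0735494
Efficiency = (1 - 0.0735494)*100 = 92.645 %


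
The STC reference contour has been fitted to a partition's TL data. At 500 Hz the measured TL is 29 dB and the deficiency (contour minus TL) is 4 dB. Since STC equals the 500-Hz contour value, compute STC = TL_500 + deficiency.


By ASTM E413, STC = value of the fitted reference contour at 500 Hz.
Contour value at 500 Hz = TL_500 + deficiency = 29 + 4 = 33
STC = 33


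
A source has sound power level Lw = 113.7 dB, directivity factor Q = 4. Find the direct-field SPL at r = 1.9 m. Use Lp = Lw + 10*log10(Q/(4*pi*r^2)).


4*pi*r^2 = 4*pi*1.9^2 = 45.3646 m^2
Q / (4*pi*r^2) = 4 / 45.3646 = 0.0881745
Lp = 113.7 + 10*log10(0.0881745) = 103.15 dB


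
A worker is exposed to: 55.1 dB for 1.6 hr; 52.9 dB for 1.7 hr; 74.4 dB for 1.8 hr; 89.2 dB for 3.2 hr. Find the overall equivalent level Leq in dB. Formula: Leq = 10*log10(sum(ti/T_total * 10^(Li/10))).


T_total = 1.6 + 1.7 + 1.8 + 3.2 = 8.3 hr
(1.6/8.3) * 10^(55.1/10) = 62379.5
(1.7/8.3) * 10^(52.9/10) = 39936.6
(1.8/8.3) * 10^(74.4/10) = 5.97303e+06
(3.2/8.3) * 10^(89.2/10) = 3.2068e+08
Sum = 62379.5 + 39936.6 + 5.97303e+06 + 3.2068e+08 = 3.26755e+08
Leq = 10*log10(3.26755e+08) = 85.142 dB


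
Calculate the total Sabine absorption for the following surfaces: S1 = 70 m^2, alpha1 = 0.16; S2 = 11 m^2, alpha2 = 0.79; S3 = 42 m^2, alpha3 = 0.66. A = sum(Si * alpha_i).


70 * 0.16 = 11.2
11 * 0.79 = 8.69
42 * 0.66 = 27.72
A_total = 11.2 + 8.69 + 27.72 = 47.61 m^2


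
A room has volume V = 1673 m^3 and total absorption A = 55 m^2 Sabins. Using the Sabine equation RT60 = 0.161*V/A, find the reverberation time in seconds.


RT60 = 0.161 * 1673 / 55 = 4.8973 s


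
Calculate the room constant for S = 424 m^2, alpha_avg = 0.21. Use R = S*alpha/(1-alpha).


R = 424 * 0.21 / (1 - 0.21) = 112.71 m^2


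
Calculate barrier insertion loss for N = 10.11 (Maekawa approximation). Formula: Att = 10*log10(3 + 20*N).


3 + 20*N = 3 + 20*10.11 = 205.2
Att = 10*log10(205.2) = 23.122 dB


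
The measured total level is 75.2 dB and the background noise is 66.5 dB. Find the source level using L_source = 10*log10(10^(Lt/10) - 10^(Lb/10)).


10^(75.2/10) = 3.31131e+07
10^(66.5/10) = 4.46684e+06
Difference = 3.31131e+07 - 4.46684e+06 = 2.86463e+07
L_source = 10*log10(2.86463e+07) = 74.571 dB


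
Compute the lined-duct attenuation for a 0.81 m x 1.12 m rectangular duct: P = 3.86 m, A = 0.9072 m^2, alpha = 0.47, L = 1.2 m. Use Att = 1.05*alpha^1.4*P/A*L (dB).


alpha^1.4 = 0.47^1.4 = 0.347486
Attenuation rate = 1.05 * alpha^1.4 * P / A
= 1.05 * 0.347486 * 3.86 / 0.9072 = 1.55243 dB/m
Total Att = 1.55243 * 1.2 = 1.8629 dB


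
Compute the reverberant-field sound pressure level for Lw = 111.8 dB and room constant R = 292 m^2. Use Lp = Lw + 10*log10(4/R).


4/R = 4/292 = 0.0136986
Lp = 111.8 + 10*log10(0.0136986) = 93.167 dB


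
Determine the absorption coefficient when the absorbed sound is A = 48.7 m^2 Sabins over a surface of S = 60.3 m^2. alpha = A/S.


Absorption coefficient = absorbed power / incident power
alpha = A / S = 48.7 / 60.3 = 0.80763


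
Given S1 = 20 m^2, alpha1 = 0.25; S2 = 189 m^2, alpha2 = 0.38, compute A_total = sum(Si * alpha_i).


20 * 0.25 = 5
189 * 0.38 = 71.82
A_total = 5 + 71.82 = 76.82 m^2


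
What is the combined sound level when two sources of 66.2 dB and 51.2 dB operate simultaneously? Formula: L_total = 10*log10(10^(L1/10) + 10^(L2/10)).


10^(66.2/10) = 4.16869e+06
10^(51.2/10) = 131826
Sum = 4.16869e+06 + 131826 = 4.30052e+06
L_total = 10*log10(4.30052e+06) = 66.335 dB


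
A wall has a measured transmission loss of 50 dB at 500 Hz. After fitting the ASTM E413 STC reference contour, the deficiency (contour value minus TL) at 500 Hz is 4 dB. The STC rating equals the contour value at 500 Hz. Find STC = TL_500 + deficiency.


By ASTM E413, STC = value of the fitted reference contour at 500 Hz.
Contour value at 500 Hz = TL_500 + deficiency = 50 + 4 = 54
STC = 54


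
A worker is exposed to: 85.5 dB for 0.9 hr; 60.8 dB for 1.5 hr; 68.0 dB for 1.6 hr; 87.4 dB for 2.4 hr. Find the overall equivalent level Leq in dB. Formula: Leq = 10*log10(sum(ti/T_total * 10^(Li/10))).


T_total = 0.9 + 1.5 + 1.6 + 2.4 = 6.4 hr
(0.9/6.4) * 10^(85.5/10) = 4.98956e+07
(1.5/6.4) * 10^(60.8/10) = 281781
(1.6/6.4) * 10^(68.0/10) = 1.57739e+06
(2.4/6.4) * 10^(87.4/10) = 2.06078e+08
Sum = 4.98956e+07 + 281781 + 1.57739e+06 + 2.06078e+08 = 2.57833e+08
Leq = 10*log10(2.57833e+08) = 84.113 dB


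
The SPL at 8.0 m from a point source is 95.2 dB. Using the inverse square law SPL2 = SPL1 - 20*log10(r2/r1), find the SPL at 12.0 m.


r2/r1 = 12.0/8.0 = 1.5
Correction = 20*log10(1.5) = 3.52183 dB
SPL2 = 95.2 - 3.52183 = 91.678 dB


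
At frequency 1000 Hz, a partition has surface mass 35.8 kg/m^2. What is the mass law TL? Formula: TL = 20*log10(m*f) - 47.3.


m * f = 35.8 * 1000 = 35800
20*log10(35800) = 91.0777 dB
TL = 91.0777 - 47.3 = 43.778 dB


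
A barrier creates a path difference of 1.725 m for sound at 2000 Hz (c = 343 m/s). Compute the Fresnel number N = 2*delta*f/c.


N = 2*delta*f/c = 2*delta/lambda, where lambda = c/f
lambda = 343 / 2000 = 0.1715 m
N = 2 * 1.725 / 0.1715 = 20.117


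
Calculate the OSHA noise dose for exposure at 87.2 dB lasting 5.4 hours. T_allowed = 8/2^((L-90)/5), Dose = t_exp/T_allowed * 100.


T_allowed = 8 / 2^((87.2 - 90)/5) = 11.7942 hr
Dose = 5.4 / 11.7942 * 100 = 45.785 %


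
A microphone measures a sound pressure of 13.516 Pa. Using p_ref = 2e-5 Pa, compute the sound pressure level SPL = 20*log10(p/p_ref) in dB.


p / p_ref = 13.516 / 2e-5 = 675800
SPL = 20 * log10(675800) = 116.6 dB


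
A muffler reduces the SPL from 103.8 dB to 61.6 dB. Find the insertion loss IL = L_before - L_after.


Insertion loss = SPL without muffler - SPL with muffler
IL = 103.8 - 61.6 = 42.2 dB


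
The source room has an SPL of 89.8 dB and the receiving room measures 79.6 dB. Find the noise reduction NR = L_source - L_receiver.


NR = L_source - L_receiver (difference between source and receiving room levels)
NR = 89.8 - 79.6 = 10.2 dB


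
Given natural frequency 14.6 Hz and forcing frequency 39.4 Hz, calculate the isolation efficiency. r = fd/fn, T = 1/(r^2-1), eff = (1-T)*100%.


r = 39.4 / 14.6 = 2.69863
r^2 - 1 = 2.69863^2 - 1 = 6.2826
T = 1/6.2826 = 0.15917
Efficiency = (1 - 0.15917)*100 = 84.083 %


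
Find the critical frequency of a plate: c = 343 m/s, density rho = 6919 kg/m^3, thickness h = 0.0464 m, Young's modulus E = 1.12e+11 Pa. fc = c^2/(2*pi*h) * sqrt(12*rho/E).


12*rho/E = 12*6919/1.12e+11 = 7.41321e-07
sqrt(12*rho/E) = sqrt(7.41321e-07) = 0.000861
c^2/(2*pi*h) = 343^2/(2*pi*0.0464) = 403544
fc = 403544 * 0.000861 = 347.45 Hz


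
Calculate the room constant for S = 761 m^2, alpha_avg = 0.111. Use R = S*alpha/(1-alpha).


R = 761 * 0.111 / (1 - 0.111) = 95.018 m^2


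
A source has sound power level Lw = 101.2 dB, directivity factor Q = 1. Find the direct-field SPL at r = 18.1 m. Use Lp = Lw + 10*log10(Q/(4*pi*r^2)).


4*pi*r^2 = 4*pi*18.1^2 = 4116.87 m^2
Q / (4*pi*r^2) = 1 / 4116.87 = 0.000242903
Lp = 101.2 + 10*log10(0.000242903) = 65.054 dB


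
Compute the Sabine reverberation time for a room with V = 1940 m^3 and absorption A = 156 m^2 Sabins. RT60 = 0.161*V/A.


RT60 = 0.161 * 1940 / 156 = 2.0022 s


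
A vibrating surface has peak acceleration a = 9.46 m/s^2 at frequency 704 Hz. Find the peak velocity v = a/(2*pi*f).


omega = 2*pi*f = 2*pi*704 = 4423.36 rad/s
v = a / omega = 9.46 / 4423.36 = 0.0021386 m/s


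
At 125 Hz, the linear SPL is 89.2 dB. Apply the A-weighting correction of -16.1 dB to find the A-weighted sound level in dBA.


A-weighting table: 125 Hz -> -16.1 dB correction
SPL_A = SPL + correction = 89.2 + (-16.1) = 73.1 dBA


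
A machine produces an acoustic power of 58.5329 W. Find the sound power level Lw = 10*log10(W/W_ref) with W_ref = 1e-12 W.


W / W_ref = 58.5329 / 1e-12 = 5.85329e+13
Lw = 10 * log10(5.85329e+13) = 137.67 dB


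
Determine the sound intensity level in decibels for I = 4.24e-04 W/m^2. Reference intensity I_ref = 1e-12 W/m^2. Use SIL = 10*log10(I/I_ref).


I / I_ref = 4.24e-04 / 1e-12 = 4.24e+08
SIL = 10 * log10(4.24e+08) = 86.274 dB


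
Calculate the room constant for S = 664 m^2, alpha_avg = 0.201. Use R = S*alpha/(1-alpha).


R = 664 * 0.201 / (1 - 0.201) = 167.04 m^2


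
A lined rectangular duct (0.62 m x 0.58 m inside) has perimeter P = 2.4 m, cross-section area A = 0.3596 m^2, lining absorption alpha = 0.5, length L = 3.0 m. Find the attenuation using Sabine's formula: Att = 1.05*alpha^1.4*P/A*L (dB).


alpha^1.4 = 0.5^1.4 = 0.378929
Attenuation rate = 1.05 * alpha^1.4 * P / A
= 1.05 * 0.378929 * 2.4 / 0.3596 = 2.65545 dB/m
Total Att = 2.65545 * 3.0 = 7.9664 dB


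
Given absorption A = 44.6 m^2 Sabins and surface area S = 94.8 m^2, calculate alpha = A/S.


Absorption coefficient = absorbed power / incident power
alpha = A / S = 44.6 / 94.8 = 0.47046


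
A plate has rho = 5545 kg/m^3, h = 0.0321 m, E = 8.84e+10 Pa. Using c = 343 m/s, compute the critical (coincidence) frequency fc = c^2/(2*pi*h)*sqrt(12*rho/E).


12*rho/E = 12*5545/8.84e+10 = 7.52715e-07
sqrt(12*rho/E) = sqrt(7.52715e-07) = 0.000867591
c^2/(2*pi*h) = 343^2/(2*pi*0.0321) = 583315
fc = 583315 * 0.000867591 = 506.08 Hz


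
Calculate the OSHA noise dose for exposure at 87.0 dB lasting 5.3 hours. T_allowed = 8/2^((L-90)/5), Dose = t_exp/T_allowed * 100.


T_allowed = 8 / 2^((87.0 - 90)/5) = 12.1257 hr
Dose = 5.3 / 12.1257 * 100 = 43.709 %


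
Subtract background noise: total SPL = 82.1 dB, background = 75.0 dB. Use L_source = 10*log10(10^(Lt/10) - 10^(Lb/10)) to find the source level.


10^(82.1/10) = 1.62181e+08
10^(75.0/10) = 3.16228e+07
Difference = 1.62181e+08 - 3.16228e+07 = 1.30558e+08
L_source = 10*log10(1.30558e+08) = 81.158 dB


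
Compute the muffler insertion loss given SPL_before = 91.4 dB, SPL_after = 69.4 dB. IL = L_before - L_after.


Insertion loss = SPL without muffler - SPL with muffler
IL = 91.4 - 69.4 = 22 dB


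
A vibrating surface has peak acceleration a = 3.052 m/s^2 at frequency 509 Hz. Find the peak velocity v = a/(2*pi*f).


omega = 2*pi*f = 2*pi*509 = 3198.14 rad/s
v = a / omega = 3.052 / 3198.14 = 0.0009543 m/s


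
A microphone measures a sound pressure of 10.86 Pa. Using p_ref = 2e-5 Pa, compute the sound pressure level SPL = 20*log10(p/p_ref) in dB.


p / p_ref = 10.86 / 2e-5 = 543000
SPL = 20 * log10(543000) = 114.7 dB


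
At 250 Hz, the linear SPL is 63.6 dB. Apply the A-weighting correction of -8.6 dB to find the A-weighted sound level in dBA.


A-weighting table: 250 Hz -> -8.6 dB correction
SPL_A = SPL + correction = 63.6 + (-8.6) = 55 dBA


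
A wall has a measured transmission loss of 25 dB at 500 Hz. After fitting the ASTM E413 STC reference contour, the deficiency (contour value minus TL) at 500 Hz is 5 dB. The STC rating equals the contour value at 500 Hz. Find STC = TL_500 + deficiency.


By ASTM E413, STC = value of the fitted reference contour at 500 Hz.
Contour value at 500 Hz = TL_500 + deficiency = 25 + 5 = 30
STC = 30


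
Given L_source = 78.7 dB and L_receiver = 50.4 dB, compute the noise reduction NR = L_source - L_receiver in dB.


NR = L_source - L_receiver (difference between source and receiving room levels)
NR = 78.7 - 50.4 = 28.3 dB


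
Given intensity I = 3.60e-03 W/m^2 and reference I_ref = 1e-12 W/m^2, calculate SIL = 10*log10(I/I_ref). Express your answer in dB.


I / I_ref = 3.60e-03 / 1e-12 = 3.6e+09
SIL = 10 * log10(3.6e+09) = 95.563 dB


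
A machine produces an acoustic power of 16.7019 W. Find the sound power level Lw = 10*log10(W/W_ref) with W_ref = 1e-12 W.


W / W_ref = 16.7019 / 1e-12 = 1.67019e+13
Lw = 10 * log10(1.67019e+13) = 132.23 dB


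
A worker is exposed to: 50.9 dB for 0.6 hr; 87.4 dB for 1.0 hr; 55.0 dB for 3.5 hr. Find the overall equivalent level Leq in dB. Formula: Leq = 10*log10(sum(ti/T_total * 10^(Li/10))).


T_total = 0.6 + 1.0 + 3.5 = 5.1 hr
(0.6/5.1) * 10^(50.9/10) = 14473.8
(1.0/5.1) * 10^(87.4/10) = 1.07753e+08
(3.5/5.1) * 10^(55.0/10) = 217019
Sum = 14473.8 + 1.07753e+08 + 217019 = 1.07984e+08
Leq = 10*log10(1.07984e+08) = 80.334 dB


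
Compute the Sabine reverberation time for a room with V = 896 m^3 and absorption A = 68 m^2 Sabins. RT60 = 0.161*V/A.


RT60 = 0.161 * 896 / 68 = 2.1214 s


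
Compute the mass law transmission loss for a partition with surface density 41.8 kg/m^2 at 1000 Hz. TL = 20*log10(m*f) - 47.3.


m * f = 41.8 * 1000 = 41800
20*log10(41800) = 92.4235 dB
TL = 92.4235 - 47.3 = 45.124 dB


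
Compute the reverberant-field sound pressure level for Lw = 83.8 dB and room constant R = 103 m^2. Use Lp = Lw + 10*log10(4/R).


4/R = 4/103 = 0.038835
Lp = 83.8 + 10*log10(0.038835) = 69.692 dB


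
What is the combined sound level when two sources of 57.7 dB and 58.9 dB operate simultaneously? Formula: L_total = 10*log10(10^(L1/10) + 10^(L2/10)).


10^(57.7/10) = 588844
10^(58.9/10) = 776247
Sum = 588844 + 776247 = 1.36509e+06
L_total = 10*log10(1.36509e+06) = 61.352 dB


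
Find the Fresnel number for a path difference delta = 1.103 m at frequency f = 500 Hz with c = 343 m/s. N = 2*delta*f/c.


N = 2*delta*f/c = 2*delta/lambda, where lambda = c/f
lambda = 343 / 500 = 0.686 m
N = 2 * 1.103 / 0.686 = 3.2157


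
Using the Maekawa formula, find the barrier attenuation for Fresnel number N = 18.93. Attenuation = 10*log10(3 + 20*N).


3 + 20*N = 3 + 20*18.93 = 381.6
Att = 10*log10(381.6) = 25.816 dB


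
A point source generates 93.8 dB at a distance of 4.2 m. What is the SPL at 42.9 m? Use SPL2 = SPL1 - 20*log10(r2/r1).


r2/r1 = 42.9/4.2 = 10.2143
Correction = 20*log10(10.2143) = 20.1842 dB
SPL2 = 93.8 - 20.1842 = 73.616 dB


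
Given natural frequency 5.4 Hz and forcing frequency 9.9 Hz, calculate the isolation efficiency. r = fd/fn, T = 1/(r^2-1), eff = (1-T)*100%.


r = 9.9 / 5.4 = 1.83333
r^2 - 1 = 1.83333^2 - 1 = 2.3611
T = 1/2.3611 = 0.423531
Efficiency = (1 - 0.423531)*100 = 57.647 %


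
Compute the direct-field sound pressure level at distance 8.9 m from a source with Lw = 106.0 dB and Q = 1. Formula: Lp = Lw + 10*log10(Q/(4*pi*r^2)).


4*pi*r^2 = 4*pi*8.9^2 = 995.382 m^2
Q / (4*pi*r^2) = 1 / 995.382 = 0.00100464
Lp = 106.0 + 10*log10(0.00100464) = 76.02 dB


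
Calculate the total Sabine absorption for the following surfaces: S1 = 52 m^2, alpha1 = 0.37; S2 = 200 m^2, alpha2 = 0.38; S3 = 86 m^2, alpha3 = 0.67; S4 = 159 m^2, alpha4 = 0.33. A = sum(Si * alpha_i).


52 * 0.37 = 19.24
200 * 0.38 = 76
86 * 0.67 = 57.62
159 * 0.33 = 52.47
A_total = 19.24 + 76 + 57.62 + 52.47 = 205.33 m^2


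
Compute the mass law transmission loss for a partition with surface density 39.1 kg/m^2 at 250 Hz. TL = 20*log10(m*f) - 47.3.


m * f = 39.1 * 250 = 9775
20*log10(9775) = 79.8023 dB
TL = 79.8023 - 47.3 = 32.502 dB


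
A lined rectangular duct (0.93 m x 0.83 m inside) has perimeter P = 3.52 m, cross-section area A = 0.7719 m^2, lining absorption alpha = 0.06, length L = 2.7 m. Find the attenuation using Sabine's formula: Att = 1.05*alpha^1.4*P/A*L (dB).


alpha^1.4 = 0.06^1.4 = 0.0194721
Attenuation rate = 1.05 * alpha^1.4 * P / A
= 1.05 * 0.0194721 * 3.52 / 0.7719 = 0.093236 dB/m
Total Att = 0.093236 * 2.7 = 0.25174 dB


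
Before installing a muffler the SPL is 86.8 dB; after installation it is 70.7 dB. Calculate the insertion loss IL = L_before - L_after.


Insertion loss = SPL without muffler - SPL with muffler
IL = 86.8 - 70.7 = 16.1 dB


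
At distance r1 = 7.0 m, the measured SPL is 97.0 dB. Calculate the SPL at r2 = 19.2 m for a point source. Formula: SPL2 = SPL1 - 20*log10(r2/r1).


r2/r1 = 19.2/7.0 = 2.74286
Correction = 20*log10(2.74286) = 8.76407 dB
SPL2 = 97.0 - 8.76407 = 88.236 dB
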